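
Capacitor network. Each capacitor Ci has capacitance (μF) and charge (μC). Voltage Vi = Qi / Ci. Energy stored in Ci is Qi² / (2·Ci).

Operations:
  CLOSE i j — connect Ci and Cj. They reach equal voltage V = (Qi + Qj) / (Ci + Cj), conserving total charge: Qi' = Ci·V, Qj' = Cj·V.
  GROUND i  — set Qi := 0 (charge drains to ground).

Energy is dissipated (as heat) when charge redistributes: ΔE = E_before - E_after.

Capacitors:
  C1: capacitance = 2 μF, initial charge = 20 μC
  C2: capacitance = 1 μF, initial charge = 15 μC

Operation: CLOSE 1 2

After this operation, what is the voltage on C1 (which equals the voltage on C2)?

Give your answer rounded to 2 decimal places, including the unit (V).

Initial: C1(2μF, Q=20μC, V=10.00V), C2(1μF, Q=15μC, V=15.00V)
Op 1: CLOSE 1-2: Q_total=35.00, C_total=3.00, V=11.67; Q1=23.33, Q2=11.67; dissipated=8.333

Answer: 11.67 V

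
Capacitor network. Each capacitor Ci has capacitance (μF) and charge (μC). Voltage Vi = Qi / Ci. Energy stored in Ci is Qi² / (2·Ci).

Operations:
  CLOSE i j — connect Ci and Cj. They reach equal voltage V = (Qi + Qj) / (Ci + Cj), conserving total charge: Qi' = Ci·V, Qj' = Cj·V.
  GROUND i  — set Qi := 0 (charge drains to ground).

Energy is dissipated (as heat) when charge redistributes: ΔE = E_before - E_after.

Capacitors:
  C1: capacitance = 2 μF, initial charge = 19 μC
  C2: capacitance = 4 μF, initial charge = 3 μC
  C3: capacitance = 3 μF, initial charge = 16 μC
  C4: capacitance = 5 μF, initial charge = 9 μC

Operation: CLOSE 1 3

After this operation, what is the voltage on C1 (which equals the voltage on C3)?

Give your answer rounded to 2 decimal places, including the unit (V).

Answer: 7.00 V

Derivation:
Initial: C1(2μF, Q=19μC, V=9.50V), C2(4μF, Q=3μC, V=0.75V), C3(3μF, Q=16μC, V=5.33V), C4(5μF, Q=9μC, V=1.80V)
Op 1: CLOSE 1-3: Q_total=35.00, C_total=5.00, V=7.00; Q1=14.00, Q3=21.00; dissipated=10.417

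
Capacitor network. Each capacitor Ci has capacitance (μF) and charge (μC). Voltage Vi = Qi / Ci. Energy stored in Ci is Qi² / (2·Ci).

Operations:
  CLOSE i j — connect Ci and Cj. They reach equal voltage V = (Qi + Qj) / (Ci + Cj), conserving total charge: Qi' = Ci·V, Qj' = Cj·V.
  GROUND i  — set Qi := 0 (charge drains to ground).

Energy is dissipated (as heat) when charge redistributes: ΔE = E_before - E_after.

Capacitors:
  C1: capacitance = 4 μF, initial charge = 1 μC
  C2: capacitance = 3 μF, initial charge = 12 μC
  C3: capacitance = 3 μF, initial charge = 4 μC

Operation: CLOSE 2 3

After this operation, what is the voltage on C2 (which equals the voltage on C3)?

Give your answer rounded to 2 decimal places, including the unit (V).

Initial: C1(4μF, Q=1μC, V=0.25V), C2(3μF, Q=12μC, V=4.00V), C3(3μF, Q=4μC, V=1.33V)
Op 1: CLOSE 2-3: Q_total=16.00, C_total=6.00, V=2.67; Q2=8.00, Q3=8.00; dissipated=5.333

Answer: 2.67 V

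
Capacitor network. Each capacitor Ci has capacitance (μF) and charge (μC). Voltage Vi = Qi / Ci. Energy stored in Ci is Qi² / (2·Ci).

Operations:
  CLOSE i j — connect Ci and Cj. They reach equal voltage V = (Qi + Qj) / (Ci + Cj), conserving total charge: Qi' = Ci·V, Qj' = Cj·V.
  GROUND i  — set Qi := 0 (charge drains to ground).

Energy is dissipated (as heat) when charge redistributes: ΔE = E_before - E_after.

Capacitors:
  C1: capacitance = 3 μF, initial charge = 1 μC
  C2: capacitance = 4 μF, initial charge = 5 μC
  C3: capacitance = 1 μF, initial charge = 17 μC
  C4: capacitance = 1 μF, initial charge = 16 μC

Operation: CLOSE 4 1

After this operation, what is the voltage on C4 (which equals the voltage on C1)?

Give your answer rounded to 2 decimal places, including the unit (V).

Initial: C1(3μF, Q=1μC, V=0.33V), C2(4μF, Q=5μC, V=1.25V), C3(1μF, Q=17μC, V=17.00V), C4(1μF, Q=16μC, V=16.00V)
Op 1: CLOSE 4-1: Q_total=17.00, C_total=4.00, V=4.25; Q4=4.25, Q1=12.75; dissipated=92.042

Answer: 4.25 V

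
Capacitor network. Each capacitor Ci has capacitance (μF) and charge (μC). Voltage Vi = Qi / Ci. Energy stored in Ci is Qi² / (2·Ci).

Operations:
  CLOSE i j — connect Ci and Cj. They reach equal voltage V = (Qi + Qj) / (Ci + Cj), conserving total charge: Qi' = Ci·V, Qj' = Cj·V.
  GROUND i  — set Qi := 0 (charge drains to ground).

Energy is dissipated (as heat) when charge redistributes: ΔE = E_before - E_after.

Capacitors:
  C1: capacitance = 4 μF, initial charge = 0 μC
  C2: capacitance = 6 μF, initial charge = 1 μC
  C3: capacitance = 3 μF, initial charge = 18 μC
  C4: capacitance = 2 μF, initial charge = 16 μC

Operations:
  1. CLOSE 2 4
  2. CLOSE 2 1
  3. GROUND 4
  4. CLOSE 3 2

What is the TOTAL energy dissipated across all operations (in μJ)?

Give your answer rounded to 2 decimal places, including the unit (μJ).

Initial: C1(4μF, Q=0μC, V=0.00V), C2(6μF, Q=1μC, V=0.17V), C3(3μF, Q=18μC, V=6.00V), C4(2μF, Q=16μC, V=8.00V)
Op 1: CLOSE 2-4: Q_total=17.00, C_total=8.00, V=2.12; Q2=12.75, Q4=4.25; dissipated=46.021
Op 2: CLOSE 2-1: Q_total=12.75, C_total=10.00, V=1.27; Q2=7.65, Q1=5.10; dissipated=5.419
Op 3: GROUND 4: Q4=0; energy lost=4.516
Op 4: CLOSE 3-2: Q_total=25.65, C_total=9.00, V=2.85; Q3=8.55, Q2=17.10; dissipated=22.326
Total dissipated: 78.281 μJ

Answer: 78.28 μJ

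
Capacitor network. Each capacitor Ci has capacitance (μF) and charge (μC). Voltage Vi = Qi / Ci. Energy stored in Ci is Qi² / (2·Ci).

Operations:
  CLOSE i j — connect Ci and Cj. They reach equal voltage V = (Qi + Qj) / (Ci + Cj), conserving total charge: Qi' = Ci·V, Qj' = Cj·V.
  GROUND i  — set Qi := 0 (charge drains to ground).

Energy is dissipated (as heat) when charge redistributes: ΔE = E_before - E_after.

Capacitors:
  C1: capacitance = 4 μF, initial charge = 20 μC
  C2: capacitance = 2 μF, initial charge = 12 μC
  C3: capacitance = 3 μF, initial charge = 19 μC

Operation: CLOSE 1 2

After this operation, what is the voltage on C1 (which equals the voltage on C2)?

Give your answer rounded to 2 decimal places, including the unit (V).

Answer: 5.33 V

Derivation:
Initial: C1(4μF, Q=20μC, V=5.00V), C2(2μF, Q=12μC, V=6.00V), C3(3μF, Q=19μC, V=6.33V)
Op 1: CLOSE 1-2: Q_total=32.00, C_total=6.00, V=5.33; Q1=21.33, Q2=10.67; dissipated=0.667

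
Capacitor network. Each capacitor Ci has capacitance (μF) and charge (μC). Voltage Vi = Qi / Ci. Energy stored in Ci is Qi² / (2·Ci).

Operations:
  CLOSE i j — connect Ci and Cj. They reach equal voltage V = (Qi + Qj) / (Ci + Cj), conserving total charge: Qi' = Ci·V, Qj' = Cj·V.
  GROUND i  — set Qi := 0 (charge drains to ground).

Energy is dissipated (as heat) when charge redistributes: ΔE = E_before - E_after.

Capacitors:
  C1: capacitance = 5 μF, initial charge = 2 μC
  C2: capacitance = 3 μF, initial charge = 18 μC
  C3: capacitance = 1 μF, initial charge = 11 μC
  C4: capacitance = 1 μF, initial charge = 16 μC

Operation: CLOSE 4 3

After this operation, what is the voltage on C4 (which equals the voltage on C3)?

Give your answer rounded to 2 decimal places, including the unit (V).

Initial: C1(5μF, Q=2μC, V=0.40V), C2(3μF, Q=18μC, V=6.00V), C3(1μF, Q=11μC, V=11.00V), C4(1μF, Q=16μC, V=16.00V)
Op 1: CLOSE 4-3: Q_total=27.00, C_total=2.00, V=13.50; Q4=13.50, Q3=13.50; dissipated=6.250

Answer: 13.50 V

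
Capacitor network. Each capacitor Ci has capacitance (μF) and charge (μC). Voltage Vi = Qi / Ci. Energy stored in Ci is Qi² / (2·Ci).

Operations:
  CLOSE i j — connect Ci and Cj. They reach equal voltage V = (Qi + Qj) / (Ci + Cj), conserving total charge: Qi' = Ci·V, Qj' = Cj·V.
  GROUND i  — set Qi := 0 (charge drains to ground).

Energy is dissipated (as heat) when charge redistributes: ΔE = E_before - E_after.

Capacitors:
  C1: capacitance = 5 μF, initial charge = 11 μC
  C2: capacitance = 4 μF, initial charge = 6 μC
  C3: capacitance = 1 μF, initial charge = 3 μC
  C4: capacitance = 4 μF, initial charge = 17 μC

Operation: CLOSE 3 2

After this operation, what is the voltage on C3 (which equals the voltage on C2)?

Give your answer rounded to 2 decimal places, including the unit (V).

Answer: 1.80 V

Derivation:
Initial: C1(5μF, Q=11μC, V=2.20V), C2(4μF, Q=6μC, V=1.50V), C3(1μF, Q=3μC, V=3.00V), C4(4μF, Q=17μC, V=4.25V)
Op 1: CLOSE 3-2: Q_total=9.00, C_total=5.00, V=1.80; Q3=1.80, Q2=7.20; dissipated=0.900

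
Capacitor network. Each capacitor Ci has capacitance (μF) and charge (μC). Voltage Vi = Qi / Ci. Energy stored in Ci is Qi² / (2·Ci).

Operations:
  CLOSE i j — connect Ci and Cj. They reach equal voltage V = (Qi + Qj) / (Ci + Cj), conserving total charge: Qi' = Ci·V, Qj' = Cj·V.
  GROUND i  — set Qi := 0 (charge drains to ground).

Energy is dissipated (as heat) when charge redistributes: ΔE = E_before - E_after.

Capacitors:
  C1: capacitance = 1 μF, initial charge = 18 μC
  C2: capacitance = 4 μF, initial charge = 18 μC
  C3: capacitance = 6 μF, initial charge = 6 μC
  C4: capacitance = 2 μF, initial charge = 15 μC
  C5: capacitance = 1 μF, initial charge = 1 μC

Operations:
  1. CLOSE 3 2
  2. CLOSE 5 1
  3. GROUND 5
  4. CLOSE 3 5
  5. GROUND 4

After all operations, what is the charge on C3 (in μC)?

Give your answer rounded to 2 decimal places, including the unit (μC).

Initial: C1(1μF, Q=18μC, V=18.00V), C2(4μF, Q=18μC, V=4.50V), C3(6μF, Q=6μC, V=1.00V), C4(2μF, Q=15μC, V=7.50V), C5(1μF, Q=1μC, V=1.00V)
Op 1: CLOSE 3-2: Q_total=24.00, C_total=10.00, V=2.40; Q3=14.40, Q2=9.60; dissipated=14.700
Op 2: CLOSE 5-1: Q_total=19.00, C_total=2.00, V=9.50; Q5=9.50, Q1=9.50; dissipated=72.250
Op 3: GROUND 5: Q5=0; energy lost=45.125
Op 4: CLOSE 3-5: Q_total=14.40, C_total=7.00, V=2.06; Q3=12.34, Q5=2.06; dissipated=2.469
Op 5: GROUND 4: Q4=0; energy lost=56.250
Final charges: Q1=9.50, Q2=9.60, Q3=12.34, Q4=0.00, Q5=2.06

Answer: 12.34 μC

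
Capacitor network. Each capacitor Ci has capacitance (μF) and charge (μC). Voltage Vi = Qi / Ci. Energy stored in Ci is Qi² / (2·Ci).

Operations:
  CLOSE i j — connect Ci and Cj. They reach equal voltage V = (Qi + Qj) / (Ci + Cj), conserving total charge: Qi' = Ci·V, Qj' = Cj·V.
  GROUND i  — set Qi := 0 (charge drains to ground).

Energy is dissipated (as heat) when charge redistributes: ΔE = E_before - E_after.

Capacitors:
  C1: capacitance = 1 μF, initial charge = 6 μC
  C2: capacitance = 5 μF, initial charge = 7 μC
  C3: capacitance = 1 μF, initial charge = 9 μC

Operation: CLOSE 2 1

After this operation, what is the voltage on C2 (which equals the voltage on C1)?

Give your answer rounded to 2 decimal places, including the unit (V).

Answer: 2.17 V

Derivation:
Initial: C1(1μF, Q=6μC, V=6.00V), C2(5μF, Q=7μC, V=1.40V), C3(1μF, Q=9μC, V=9.00V)
Op 1: CLOSE 2-1: Q_total=13.00, C_total=6.00, V=2.17; Q2=10.83, Q1=2.17; dissipated=8.817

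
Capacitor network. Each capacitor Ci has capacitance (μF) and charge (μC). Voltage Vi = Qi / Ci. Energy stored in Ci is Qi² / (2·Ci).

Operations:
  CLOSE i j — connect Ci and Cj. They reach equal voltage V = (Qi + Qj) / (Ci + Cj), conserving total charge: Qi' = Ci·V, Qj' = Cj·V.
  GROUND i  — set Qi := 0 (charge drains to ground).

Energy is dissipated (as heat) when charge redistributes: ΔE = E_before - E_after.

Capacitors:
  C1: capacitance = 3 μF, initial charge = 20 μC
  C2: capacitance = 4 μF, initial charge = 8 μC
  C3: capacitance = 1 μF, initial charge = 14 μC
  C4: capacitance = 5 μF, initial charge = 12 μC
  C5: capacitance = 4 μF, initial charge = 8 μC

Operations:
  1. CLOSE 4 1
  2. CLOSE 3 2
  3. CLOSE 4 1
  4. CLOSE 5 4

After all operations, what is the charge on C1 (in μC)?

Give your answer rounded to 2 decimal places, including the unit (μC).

Initial: C1(3μF, Q=20μC, V=6.67V), C2(4μF, Q=8μC, V=2.00V), C3(1μF, Q=14μC, V=14.00V), C4(5μF, Q=12μC, V=2.40V), C5(4μF, Q=8μC, V=2.00V)
Op 1: CLOSE 4-1: Q_total=32.00, C_total=8.00, V=4.00; Q4=20.00, Q1=12.00; dissipated=17.067
Op 2: CLOSE 3-2: Q_total=22.00, C_total=5.00, V=4.40; Q3=4.40, Q2=17.60; dissipated=57.600
Op 3: CLOSE 4-1: Q_total=32.00, C_total=8.00, V=4.00; Q4=20.00, Q1=12.00; dissipated=0.000
Op 4: CLOSE 5-4: Q_total=28.00, C_total=9.00, V=3.11; Q5=12.44, Q4=15.56; dissipated=4.444
Final charges: Q1=12.00, Q2=17.60, Q3=4.40, Q4=15.56, Q5=12.44

Answer: 12.00 μC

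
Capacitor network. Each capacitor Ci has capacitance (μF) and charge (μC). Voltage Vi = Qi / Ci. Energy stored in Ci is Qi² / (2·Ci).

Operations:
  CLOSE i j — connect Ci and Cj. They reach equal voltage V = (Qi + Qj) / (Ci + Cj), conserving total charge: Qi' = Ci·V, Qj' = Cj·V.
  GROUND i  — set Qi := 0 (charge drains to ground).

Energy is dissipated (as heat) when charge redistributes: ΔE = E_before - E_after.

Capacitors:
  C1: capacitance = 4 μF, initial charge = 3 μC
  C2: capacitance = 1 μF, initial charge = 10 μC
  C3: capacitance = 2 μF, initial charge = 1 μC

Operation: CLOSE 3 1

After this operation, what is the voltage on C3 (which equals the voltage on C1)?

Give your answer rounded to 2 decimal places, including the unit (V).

Answer: 0.67 V

Derivation:
Initial: C1(4μF, Q=3μC, V=0.75V), C2(1μF, Q=10μC, V=10.00V), C3(2μF, Q=1μC, V=0.50V)
Op 1: CLOSE 3-1: Q_total=4.00, C_total=6.00, V=0.67; Q3=1.33, Q1=2.67; dissipated=0.042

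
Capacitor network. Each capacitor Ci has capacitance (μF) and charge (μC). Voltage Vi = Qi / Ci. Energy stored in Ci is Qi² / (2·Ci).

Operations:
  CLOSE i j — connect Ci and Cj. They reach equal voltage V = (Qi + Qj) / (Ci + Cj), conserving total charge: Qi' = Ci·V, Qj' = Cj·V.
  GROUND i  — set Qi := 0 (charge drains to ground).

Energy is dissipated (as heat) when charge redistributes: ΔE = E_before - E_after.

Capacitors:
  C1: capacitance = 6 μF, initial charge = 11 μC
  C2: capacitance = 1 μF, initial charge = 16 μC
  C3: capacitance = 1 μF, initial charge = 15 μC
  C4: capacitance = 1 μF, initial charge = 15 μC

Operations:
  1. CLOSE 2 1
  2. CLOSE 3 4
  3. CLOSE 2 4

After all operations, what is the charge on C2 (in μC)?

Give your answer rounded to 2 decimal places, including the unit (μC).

Answer: 9.43 μC

Derivation:
Initial: C1(6μF, Q=11μC, V=1.83V), C2(1μF, Q=16μC, V=16.00V), C3(1μF, Q=15μC, V=15.00V), C4(1μF, Q=15μC, V=15.00V)
Op 1: CLOSE 2-1: Q_total=27.00, C_total=7.00, V=3.86; Q2=3.86, Q1=23.14; dissipated=86.012
Op 2: CLOSE 3-4: Q_total=30.00, C_total=2.00, V=15.00; Q3=15.00, Q4=15.00; dissipated=0.000
Op 3: CLOSE 2-4: Q_total=18.86, C_total=2.00, V=9.43; Q2=9.43, Q4=9.43; dissipated=31.041
Final charges: Q1=23.14, Q2=9.43, Q3=15.00, Q4=9.43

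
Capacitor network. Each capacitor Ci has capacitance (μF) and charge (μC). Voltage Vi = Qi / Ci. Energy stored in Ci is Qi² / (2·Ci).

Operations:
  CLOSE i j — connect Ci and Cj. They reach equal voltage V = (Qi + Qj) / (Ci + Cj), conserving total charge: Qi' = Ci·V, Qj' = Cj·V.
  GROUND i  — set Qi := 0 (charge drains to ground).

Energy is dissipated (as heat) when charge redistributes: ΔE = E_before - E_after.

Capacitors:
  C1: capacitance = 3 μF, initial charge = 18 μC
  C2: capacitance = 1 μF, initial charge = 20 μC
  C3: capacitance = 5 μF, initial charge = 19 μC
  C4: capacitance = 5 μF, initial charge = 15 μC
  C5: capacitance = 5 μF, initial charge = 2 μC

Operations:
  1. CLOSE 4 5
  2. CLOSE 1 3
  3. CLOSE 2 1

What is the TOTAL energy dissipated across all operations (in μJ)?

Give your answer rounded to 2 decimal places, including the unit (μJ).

Initial: C1(3μF, Q=18μC, V=6.00V), C2(1μF, Q=20μC, V=20.00V), C3(5μF, Q=19μC, V=3.80V), C4(5μF, Q=15μC, V=3.00V), C5(5μF, Q=2μC, V=0.40V)
Op 1: CLOSE 4-5: Q_total=17.00, C_total=10.00, V=1.70; Q4=8.50, Q5=8.50; dissipated=8.450
Op 2: CLOSE 1-3: Q_total=37.00, C_total=8.00, V=4.62; Q1=13.88, Q3=23.12; dissipated=4.537
Op 3: CLOSE 2-1: Q_total=33.88, C_total=4.00, V=8.47; Q2=8.47, Q1=25.41; dissipated=88.646
Total dissipated: 101.634 μJ

Answer: 101.63 μJ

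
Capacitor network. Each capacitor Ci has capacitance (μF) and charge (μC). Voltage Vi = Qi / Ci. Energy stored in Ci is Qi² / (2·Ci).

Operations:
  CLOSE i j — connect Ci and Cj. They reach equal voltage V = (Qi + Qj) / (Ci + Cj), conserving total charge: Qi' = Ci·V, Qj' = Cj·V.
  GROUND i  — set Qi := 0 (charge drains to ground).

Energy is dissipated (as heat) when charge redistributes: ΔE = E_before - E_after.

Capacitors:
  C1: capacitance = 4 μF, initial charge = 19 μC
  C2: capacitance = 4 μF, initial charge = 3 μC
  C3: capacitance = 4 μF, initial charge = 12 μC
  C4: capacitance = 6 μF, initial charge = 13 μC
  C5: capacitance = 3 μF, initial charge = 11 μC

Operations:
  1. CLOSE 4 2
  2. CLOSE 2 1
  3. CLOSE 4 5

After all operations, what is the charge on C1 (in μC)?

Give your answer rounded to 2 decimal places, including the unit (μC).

Initial: C1(4μF, Q=19μC, V=4.75V), C2(4μF, Q=3μC, V=0.75V), C3(4μF, Q=12μC, V=3.00V), C4(6μF, Q=13μC, V=2.17V), C5(3μF, Q=11μC, V=3.67V)
Op 1: CLOSE 4-2: Q_total=16.00, C_total=10.00, V=1.60; Q4=9.60, Q2=6.40; dissipated=2.408
Op 2: CLOSE 2-1: Q_total=25.40, C_total=8.00, V=3.17; Q2=12.70, Q1=12.70; dissipated=9.922
Op 3: CLOSE 4-5: Q_total=20.60, C_total=9.00, V=2.29; Q4=13.73, Q5=6.87; dissipated=4.271
Final charges: Q1=12.70, Q2=12.70, Q3=12.00, Q4=13.73, Q5=6.87

Answer: 12.70 μC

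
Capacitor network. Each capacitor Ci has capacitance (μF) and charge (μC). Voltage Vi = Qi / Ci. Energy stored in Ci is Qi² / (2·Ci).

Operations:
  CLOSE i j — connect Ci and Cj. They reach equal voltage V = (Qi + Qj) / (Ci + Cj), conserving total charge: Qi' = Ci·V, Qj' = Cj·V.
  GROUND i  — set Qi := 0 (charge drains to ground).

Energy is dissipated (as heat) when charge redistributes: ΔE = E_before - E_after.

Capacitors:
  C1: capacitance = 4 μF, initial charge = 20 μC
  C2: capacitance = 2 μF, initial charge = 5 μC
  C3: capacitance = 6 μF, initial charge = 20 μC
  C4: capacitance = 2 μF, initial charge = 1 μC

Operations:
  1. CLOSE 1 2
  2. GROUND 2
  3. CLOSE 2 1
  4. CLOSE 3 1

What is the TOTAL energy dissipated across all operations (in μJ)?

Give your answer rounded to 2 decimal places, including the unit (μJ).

Initial: C1(4μF, Q=20μC, V=5.00V), C2(2μF, Q=5μC, V=2.50V), C3(6μF, Q=20μC, V=3.33V), C4(2μF, Q=1μC, V=0.50V)
Op 1: CLOSE 1-2: Q_total=25.00, C_total=6.00, V=4.17; Q1=16.67, Q2=8.33; dissipated=4.167
Op 2: GROUND 2: Q2=0; energy lost=17.361
Op 3: CLOSE 2-1: Q_total=16.67, C_total=6.00, V=2.78; Q2=5.56, Q1=11.11; dissipated=11.574
Op 4: CLOSE 3-1: Q_total=31.11, C_total=10.00, V=3.11; Q3=18.67, Q1=12.44; dissipated=0.370
Total dissipated: 33.472 μJ

Answer: 33.47 μJ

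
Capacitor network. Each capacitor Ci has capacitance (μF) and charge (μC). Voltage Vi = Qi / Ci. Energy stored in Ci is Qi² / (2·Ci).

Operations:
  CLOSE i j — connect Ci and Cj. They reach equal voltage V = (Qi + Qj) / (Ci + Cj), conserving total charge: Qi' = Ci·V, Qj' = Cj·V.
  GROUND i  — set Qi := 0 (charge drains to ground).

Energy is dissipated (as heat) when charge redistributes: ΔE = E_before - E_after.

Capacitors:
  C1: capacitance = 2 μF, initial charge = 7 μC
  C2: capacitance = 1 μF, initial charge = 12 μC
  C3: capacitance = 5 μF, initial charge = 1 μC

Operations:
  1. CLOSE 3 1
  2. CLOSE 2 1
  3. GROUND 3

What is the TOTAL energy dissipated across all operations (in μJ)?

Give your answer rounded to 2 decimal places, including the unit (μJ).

Answer: 50.34 μJ

Derivation:
Initial: C1(2μF, Q=7μC, V=3.50V), C2(1μF, Q=12μC, V=12.00V), C3(5μF, Q=1μC, V=0.20V)
Op 1: CLOSE 3-1: Q_total=8.00, C_total=7.00, V=1.14; Q3=5.71, Q1=2.29; dissipated=7.779
Op 2: CLOSE 2-1: Q_total=14.29, C_total=3.00, V=4.76; Q2=4.76, Q1=9.52; dissipated=39.293
Op 3: GROUND 3: Q3=0; energy lost=3.265
Total dissipated: 50.336 μJ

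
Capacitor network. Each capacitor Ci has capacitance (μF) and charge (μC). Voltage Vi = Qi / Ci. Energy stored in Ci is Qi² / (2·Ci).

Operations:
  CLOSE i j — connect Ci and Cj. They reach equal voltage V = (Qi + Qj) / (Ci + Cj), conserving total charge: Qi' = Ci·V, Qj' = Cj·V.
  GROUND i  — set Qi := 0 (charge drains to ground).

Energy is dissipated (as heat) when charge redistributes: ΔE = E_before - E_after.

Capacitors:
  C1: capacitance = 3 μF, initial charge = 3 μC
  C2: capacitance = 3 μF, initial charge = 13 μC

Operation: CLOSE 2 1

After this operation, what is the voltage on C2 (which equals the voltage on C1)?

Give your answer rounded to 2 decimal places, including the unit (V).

Answer: 2.67 V

Derivation:
Initial: C1(3μF, Q=3μC, V=1.00V), C2(3μF, Q=13μC, V=4.33V)
Op 1: CLOSE 2-1: Q_total=16.00, C_total=6.00, V=2.67; Q2=8.00, Q1=8.00; dissipated=8.333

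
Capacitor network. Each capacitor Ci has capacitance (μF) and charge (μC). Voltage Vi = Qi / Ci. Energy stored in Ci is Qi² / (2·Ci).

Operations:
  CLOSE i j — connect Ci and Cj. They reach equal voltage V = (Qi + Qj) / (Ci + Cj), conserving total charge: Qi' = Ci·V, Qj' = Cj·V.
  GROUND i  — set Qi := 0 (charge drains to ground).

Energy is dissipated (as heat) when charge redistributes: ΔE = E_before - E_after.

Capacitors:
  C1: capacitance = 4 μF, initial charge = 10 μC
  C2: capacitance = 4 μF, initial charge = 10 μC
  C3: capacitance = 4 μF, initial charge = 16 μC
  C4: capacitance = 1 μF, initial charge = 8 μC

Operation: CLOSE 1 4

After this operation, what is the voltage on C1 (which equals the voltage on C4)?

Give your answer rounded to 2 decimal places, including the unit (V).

Answer: 3.60 V

Derivation:
Initial: C1(4μF, Q=10μC, V=2.50V), C2(4μF, Q=10μC, V=2.50V), C3(4μF, Q=16μC, V=4.00V), C4(1μF, Q=8μC, V=8.00V)
Op 1: CLOSE 1-4: Q_total=18.00, C_total=5.00, V=3.60; Q1=14.40, Q4=3.60; dissipated=12.100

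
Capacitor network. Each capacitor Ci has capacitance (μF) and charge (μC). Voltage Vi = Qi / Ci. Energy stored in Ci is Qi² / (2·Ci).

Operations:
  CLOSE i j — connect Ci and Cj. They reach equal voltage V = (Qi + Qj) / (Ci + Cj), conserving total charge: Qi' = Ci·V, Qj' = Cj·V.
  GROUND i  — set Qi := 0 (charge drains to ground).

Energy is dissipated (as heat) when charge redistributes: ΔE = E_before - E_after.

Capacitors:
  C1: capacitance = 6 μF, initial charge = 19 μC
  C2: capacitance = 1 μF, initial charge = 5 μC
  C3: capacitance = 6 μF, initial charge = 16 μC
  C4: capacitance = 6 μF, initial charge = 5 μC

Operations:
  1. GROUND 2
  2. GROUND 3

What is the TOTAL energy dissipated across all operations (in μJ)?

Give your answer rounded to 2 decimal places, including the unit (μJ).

Initial: C1(6μF, Q=19μC, V=3.17V), C2(1μF, Q=5μC, V=5.00V), C3(6μF, Q=16μC, V=2.67V), C4(6μF, Q=5μC, V=0.83V)
Op 1: GROUND 2: Q2=0; energy lost=12.500
Op 2: GROUND 3: Q3=0; energy lost=21.333
Total dissipated: 33.833 μJ

Answer: 33.83 μJ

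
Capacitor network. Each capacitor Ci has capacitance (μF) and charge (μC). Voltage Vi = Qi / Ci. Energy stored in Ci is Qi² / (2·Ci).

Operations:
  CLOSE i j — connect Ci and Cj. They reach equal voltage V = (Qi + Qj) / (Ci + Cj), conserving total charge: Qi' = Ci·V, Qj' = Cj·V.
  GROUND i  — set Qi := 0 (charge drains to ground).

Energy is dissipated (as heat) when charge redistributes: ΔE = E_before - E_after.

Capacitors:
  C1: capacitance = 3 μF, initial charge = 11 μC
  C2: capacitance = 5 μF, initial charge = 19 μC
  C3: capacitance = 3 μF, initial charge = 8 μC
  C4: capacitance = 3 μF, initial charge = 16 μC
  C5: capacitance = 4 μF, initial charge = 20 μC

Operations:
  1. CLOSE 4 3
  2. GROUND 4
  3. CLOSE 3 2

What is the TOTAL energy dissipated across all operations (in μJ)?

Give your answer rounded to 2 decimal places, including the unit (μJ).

Initial: C1(3μF, Q=11μC, V=3.67V), C2(5μF, Q=19μC, V=3.80V), C3(3μF, Q=8μC, V=2.67V), C4(3μF, Q=16μC, V=5.33V), C5(4μF, Q=20μC, V=5.00V)
Op 1: CLOSE 4-3: Q_total=24.00, C_total=6.00, V=4.00; Q4=12.00, Q3=12.00; dissipated=5.333
Op 2: GROUND 4: Q4=0; energy lost=24.000
Op 3: CLOSE 3-2: Q_total=31.00, C_total=8.00, V=3.88; Q3=11.62, Q2=19.38; dissipated=0.037
Total dissipated: 29.371 μJ

Answer: 29.37 μJ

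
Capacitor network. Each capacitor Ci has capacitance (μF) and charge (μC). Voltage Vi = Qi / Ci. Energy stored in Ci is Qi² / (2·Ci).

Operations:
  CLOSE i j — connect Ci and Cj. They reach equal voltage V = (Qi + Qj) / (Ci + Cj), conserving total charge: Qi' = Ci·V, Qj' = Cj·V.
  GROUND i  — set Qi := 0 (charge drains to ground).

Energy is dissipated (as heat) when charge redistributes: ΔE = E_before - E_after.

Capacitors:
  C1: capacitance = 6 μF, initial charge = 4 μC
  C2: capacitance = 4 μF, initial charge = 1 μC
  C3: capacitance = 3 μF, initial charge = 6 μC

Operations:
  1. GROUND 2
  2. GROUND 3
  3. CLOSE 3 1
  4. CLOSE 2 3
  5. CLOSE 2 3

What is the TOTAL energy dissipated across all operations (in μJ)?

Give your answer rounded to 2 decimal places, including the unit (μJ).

Initial: C1(6μF, Q=4μC, V=0.67V), C2(4μF, Q=1μC, V=0.25V), C3(3μF, Q=6μC, V=2.00V)
Op 1: GROUND 2: Q2=0; energy lost=0.125
Op 2: GROUND 3: Q3=0; energy lost=6.000
Op 3: CLOSE 3-1: Q_total=4.00, C_total=9.00, V=0.44; Q3=1.33, Q1=2.67; dissipated=0.444
Op 4: CLOSE 2-3: Q_total=1.33, C_total=7.00, V=0.19; Q2=0.76, Q3=0.57; dissipated=0.169
Op 5: CLOSE 2-3: Q_total=1.33, C_total=7.00, V=0.19; Q2=0.76, Q3=0.57; dissipated=0.000
Total dissipated: 6.739 μJ

Answer: 6.74 μJ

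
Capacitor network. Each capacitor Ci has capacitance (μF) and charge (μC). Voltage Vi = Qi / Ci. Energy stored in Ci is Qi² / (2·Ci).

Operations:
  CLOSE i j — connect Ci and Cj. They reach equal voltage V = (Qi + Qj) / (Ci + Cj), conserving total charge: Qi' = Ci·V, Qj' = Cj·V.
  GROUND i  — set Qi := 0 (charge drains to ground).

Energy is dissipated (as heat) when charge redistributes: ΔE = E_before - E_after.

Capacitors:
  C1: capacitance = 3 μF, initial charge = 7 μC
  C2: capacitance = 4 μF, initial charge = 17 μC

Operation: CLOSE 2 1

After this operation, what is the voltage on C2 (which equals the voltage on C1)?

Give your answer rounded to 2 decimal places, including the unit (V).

Answer: 3.43 V

Derivation:
Initial: C1(3μF, Q=7μC, V=2.33V), C2(4μF, Q=17μC, V=4.25V)
Op 1: CLOSE 2-1: Q_total=24.00, C_total=7.00, V=3.43; Q2=13.71, Q1=10.29; dissipated=3.149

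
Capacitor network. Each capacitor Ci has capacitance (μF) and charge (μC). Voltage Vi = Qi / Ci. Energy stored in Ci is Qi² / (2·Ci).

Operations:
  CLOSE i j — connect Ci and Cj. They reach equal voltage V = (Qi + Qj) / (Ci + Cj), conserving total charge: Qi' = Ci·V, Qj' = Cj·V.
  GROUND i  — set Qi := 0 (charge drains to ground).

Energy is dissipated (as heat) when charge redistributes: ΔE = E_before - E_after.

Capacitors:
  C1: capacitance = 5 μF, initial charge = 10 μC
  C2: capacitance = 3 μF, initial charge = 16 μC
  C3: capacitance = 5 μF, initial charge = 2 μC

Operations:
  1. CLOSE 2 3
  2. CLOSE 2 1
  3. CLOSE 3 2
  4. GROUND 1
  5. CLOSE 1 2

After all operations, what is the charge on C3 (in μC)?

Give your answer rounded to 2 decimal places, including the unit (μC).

Answer: 10.96 μC

Derivation:
Initial: C1(5μF, Q=10μC, V=2.00V), C2(3μF, Q=16μC, V=5.33V), C3(5μF, Q=2μC, V=0.40V)
Op 1: CLOSE 2-3: Q_total=18.00, C_total=8.00, V=2.25; Q2=6.75, Q3=11.25; dissipated=22.817
Op 2: CLOSE 2-1: Q_total=16.75, C_total=8.00, V=2.09; Q2=6.28, Q1=10.47; dissipated=0.059
Op 3: CLOSE 3-2: Q_total=17.53, C_total=8.00, V=2.19; Q3=10.96, Q2=6.57; dissipated=0.023
Op 4: GROUND 1: Q1=0; energy lost=10.959
Op 5: CLOSE 1-2: Q_total=6.57, C_total=8.00, V=0.82; Q1=4.11, Q2=2.47; dissipated=4.502
Final charges: Q1=4.11, Q2=2.47, Q3=10.96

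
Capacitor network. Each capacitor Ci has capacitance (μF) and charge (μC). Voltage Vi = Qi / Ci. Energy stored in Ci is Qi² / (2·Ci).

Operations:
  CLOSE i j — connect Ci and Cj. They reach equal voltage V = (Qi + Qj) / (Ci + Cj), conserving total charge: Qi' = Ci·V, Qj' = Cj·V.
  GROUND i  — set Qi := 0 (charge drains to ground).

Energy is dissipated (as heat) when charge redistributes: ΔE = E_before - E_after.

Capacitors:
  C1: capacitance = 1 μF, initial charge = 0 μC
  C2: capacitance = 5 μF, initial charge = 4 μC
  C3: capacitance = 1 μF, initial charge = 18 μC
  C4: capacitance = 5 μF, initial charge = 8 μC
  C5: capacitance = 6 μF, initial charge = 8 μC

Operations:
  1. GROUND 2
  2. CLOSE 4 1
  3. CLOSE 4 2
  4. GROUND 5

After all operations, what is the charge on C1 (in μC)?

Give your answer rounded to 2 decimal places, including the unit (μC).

Initial: C1(1μF, Q=0μC, V=0.00V), C2(5μF, Q=4μC, V=0.80V), C3(1μF, Q=18μC, V=18.00V), C4(5μF, Q=8μC, V=1.60V), C5(6μF, Q=8μC, V=1.33V)
Op 1: GROUND 2: Q2=0; energy lost=1.600
Op 2: CLOSE 4-1: Q_total=8.00, C_total=6.00, V=1.33; Q4=6.67, Q1=1.33; dissipated=1.067
Op 3: CLOSE 4-2: Q_total=6.67, C_total=10.00, V=0.67; Q4=3.33, Q2=3.33; dissipated=2.222
Op 4: GROUND 5: Q5=0; energy lost=5.333
Final charges: Q1=1.33, Q2=3.33, Q3=18.00, Q4=3.33, Q5=0.00

Answer: 1.33 μC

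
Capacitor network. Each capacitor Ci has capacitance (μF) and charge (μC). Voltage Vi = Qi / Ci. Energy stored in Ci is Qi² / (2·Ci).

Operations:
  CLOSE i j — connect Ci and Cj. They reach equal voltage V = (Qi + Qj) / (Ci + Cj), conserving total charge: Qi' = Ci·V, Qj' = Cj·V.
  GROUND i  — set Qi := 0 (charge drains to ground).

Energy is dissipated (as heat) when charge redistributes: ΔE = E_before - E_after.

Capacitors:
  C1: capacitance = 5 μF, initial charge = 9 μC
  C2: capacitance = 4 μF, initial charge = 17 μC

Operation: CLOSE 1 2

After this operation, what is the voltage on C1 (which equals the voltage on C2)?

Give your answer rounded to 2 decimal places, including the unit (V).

Answer: 2.89 V

Derivation:
Initial: C1(5μF, Q=9μC, V=1.80V), C2(4μF, Q=17μC, V=4.25V)
Op 1: CLOSE 1-2: Q_total=26.00, C_total=9.00, V=2.89; Q1=14.44, Q2=11.56; dissipated=6.669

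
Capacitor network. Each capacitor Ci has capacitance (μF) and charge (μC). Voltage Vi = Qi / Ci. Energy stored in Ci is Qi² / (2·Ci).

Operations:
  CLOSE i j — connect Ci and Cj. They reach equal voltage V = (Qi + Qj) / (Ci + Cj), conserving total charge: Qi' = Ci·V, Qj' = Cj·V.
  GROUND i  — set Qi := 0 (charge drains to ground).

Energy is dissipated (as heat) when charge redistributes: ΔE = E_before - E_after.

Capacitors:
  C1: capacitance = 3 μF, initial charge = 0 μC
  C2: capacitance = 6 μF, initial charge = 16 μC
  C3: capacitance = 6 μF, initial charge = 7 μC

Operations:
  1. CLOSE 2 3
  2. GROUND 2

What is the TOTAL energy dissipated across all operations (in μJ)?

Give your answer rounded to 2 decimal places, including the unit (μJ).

Answer: 14.40 μJ

Derivation:
Initial: C1(3μF, Q=0μC, V=0.00V), C2(6μF, Q=16μC, V=2.67V), C3(6μF, Q=7μC, V=1.17V)
Op 1: CLOSE 2-3: Q_total=23.00, C_total=12.00, V=1.92; Q2=11.50, Q3=11.50; dissipated=3.375
Op 2: GROUND 2: Q2=0; energy lost=11.021
Total dissipated: 14.396 μJ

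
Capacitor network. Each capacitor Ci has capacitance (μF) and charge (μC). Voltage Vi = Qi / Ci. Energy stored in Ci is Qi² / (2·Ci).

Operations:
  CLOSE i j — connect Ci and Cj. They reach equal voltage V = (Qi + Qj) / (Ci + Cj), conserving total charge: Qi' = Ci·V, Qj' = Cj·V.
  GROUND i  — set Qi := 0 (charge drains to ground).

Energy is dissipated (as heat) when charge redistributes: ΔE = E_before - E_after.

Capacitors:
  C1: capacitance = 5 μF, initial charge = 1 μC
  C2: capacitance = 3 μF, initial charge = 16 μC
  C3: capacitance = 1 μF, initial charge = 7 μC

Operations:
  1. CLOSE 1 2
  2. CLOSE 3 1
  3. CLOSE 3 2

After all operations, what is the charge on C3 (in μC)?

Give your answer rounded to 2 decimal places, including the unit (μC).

Initial: C1(5μF, Q=1μC, V=0.20V), C2(3μF, Q=16μC, V=5.33V), C3(1μF, Q=7μC, V=7.00V)
Op 1: CLOSE 1-2: Q_total=17.00, C_total=8.00, V=2.12; Q1=10.62, Q2=6.38; dissipated=24.704
Op 2: CLOSE 3-1: Q_total=17.62, C_total=6.00, V=2.94; Q3=2.94, Q1=14.69; dissipated=9.902
Op 3: CLOSE 3-2: Q_total=9.31, C_total=4.00, V=2.33; Q3=2.33, Q2=6.98; dissipated=0.248
Final charges: Q1=14.69, Q2=6.98, Q3=2.33

Answer: 2.33 μC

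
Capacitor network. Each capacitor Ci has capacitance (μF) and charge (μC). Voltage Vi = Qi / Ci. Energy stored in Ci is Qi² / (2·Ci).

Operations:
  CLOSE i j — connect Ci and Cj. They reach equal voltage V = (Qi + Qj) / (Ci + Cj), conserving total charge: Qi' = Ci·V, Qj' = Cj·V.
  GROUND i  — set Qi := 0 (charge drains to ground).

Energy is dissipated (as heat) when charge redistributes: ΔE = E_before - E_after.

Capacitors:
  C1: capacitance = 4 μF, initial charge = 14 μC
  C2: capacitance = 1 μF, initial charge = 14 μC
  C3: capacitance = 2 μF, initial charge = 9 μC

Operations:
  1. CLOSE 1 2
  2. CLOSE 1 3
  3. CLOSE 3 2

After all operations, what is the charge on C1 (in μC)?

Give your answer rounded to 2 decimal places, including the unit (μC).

Answer: 20.93 μC

Derivation:
Initial: C1(4μF, Q=14μC, V=3.50V), C2(1μF, Q=14μC, V=14.00V), C3(2μF, Q=9μC, V=4.50V)
Op 1: CLOSE 1-2: Q_total=28.00, C_total=5.00, V=5.60; Q1=22.40, Q2=5.60; dissipated=44.100
Op 2: CLOSE 1-3: Q_total=31.40, C_total=6.00, V=5.23; Q1=20.93, Q3=10.47; dissipated=0.807
Op 3: CLOSE 3-2: Q_total=16.07, C_total=3.00, V=5.36; Q3=10.71, Q2=5.36; dissipated=0.045
Final charges: Q1=20.93, Q2=5.36, Q3=10.71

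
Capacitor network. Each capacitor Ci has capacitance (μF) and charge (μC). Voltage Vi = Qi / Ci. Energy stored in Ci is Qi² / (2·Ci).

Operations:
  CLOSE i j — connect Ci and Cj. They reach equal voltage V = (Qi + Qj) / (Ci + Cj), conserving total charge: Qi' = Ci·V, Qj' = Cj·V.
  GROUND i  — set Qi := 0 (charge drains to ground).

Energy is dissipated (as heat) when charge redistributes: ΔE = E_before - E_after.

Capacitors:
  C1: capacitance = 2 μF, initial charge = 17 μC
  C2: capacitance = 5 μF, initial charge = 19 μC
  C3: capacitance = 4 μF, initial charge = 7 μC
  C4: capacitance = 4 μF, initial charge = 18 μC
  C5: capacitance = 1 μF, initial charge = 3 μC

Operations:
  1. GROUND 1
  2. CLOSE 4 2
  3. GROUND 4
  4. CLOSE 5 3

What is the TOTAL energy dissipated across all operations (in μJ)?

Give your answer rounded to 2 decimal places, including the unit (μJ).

Initial: C1(2μF, Q=17μC, V=8.50V), C2(5μF, Q=19μC, V=3.80V), C3(4μF, Q=7μC, V=1.75V), C4(4μF, Q=18μC, V=4.50V), C5(1μF, Q=3μC, V=3.00V)
Op 1: GROUND 1: Q1=0; energy lost=72.250
Op 2: CLOSE 4-2: Q_total=37.00, C_total=9.00, V=4.11; Q4=16.44, Q2=20.56; dissipated=0.544
Op 3: GROUND 4: Q4=0; energy lost=33.802
Op 4: CLOSE 5-3: Q_total=10.00, C_total=5.00, V=2.00; Q5=2.00, Q3=8.00; dissipated=0.625
Total dissipated: 107.222 μJ

Answer: 107.22 μJ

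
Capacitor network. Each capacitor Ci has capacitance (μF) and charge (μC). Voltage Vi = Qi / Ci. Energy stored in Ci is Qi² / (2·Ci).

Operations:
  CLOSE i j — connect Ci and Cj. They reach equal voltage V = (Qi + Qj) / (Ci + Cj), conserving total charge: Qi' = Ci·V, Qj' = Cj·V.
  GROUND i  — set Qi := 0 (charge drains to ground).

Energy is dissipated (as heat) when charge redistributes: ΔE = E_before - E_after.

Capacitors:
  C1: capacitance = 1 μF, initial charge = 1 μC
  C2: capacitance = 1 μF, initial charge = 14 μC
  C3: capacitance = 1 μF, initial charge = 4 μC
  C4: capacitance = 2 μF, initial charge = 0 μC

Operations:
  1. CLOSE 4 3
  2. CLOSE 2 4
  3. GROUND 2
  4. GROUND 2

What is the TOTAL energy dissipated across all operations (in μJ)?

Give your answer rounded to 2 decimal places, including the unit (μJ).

Answer: 74.25 μJ

Derivation:
Initial: C1(1μF, Q=1μC, V=1.00V), C2(1μF, Q=14μC, V=14.00V), C3(1μF, Q=4μC, V=4.00V), C4(2μF, Q=0μC, V=0.00V)
Op 1: CLOSE 4-3: Q_total=4.00, C_total=3.00, V=1.33; Q4=2.67, Q3=1.33; dissipated=5.333
Op 2: CLOSE 2-4: Q_total=16.67, C_total=3.00, V=5.56; Q2=5.56, Q4=11.11; dissipated=53.481
Op 3: GROUND 2: Q2=0; energy lost=15.432
Op 4: GROUND 2: Q2=0; energy lost=0.000
Total dissipated: 74.247 μJ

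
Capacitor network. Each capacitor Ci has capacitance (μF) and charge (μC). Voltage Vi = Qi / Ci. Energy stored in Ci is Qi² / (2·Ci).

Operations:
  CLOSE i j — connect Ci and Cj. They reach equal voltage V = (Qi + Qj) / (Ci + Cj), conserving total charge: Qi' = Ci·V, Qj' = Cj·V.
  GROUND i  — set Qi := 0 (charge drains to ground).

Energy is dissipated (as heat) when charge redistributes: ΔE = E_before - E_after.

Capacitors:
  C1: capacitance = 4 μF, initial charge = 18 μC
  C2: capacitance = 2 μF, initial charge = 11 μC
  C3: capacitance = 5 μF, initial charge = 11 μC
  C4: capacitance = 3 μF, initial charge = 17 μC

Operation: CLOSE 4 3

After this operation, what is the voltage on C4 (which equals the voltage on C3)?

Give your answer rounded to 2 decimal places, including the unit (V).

Answer: 3.50 V

Derivation:
Initial: C1(4μF, Q=18μC, V=4.50V), C2(2μF, Q=11μC, V=5.50V), C3(5μF, Q=11μC, V=2.20V), C4(3μF, Q=17μC, V=5.67V)
Op 1: CLOSE 4-3: Q_total=28.00, C_total=8.00, V=3.50; Q4=10.50, Q3=17.50; dissipated=11.267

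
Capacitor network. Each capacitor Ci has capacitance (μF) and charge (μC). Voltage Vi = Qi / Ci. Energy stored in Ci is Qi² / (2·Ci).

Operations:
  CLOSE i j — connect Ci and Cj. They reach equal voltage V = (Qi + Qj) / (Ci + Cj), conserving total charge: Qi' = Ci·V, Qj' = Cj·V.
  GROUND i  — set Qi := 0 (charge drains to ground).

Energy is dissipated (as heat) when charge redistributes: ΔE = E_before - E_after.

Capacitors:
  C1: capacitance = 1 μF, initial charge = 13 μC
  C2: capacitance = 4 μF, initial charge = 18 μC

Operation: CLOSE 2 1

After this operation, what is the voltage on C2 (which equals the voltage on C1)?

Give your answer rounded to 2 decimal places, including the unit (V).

Answer: 6.20 V

Derivation:
Initial: C1(1μF, Q=13μC, V=13.00V), C2(4μF, Q=18μC, V=4.50V)
Op 1: CLOSE 2-1: Q_total=31.00, C_total=5.00, V=6.20; Q2=24.80, Q1=6.20; dissipated=28.900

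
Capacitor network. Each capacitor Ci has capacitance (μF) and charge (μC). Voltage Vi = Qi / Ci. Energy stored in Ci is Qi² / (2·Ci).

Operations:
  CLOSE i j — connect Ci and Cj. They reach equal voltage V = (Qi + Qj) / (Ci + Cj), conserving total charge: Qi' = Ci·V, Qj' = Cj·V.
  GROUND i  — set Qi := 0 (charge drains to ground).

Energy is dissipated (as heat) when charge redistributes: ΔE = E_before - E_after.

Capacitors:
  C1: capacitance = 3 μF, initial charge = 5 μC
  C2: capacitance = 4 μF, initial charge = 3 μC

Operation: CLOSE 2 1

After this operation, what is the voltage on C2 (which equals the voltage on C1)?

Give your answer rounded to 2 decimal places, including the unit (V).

Initial: C1(3μF, Q=5μC, V=1.67V), C2(4μF, Q=3μC, V=0.75V)
Op 1: CLOSE 2-1: Q_total=8.00, C_total=7.00, V=1.14; Q2=4.57, Q1=3.43; dissipated=0.720

Answer: 1.14 V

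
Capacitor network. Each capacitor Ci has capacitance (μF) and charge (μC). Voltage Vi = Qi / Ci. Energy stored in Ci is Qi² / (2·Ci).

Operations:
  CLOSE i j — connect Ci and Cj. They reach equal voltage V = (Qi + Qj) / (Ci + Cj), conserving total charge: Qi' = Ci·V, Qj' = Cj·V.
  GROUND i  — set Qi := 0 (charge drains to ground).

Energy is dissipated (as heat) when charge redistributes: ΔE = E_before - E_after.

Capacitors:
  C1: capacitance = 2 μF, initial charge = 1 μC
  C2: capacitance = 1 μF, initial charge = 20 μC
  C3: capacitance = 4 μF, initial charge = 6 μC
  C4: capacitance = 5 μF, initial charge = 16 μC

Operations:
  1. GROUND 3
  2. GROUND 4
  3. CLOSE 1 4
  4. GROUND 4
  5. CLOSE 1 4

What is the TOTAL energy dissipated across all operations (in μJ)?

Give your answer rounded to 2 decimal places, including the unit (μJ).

Initial: C1(2μF, Q=1μC, V=0.50V), C2(1μF, Q=20μC, V=20.00V), C3(4μF, Q=6μC, V=1.50V), C4(5μF, Q=16μC, V=3.20V)
Op 1: GROUND 3: Q3=0; energy lost=4.500
Op 2: GROUND 4: Q4=0; energy lost=25.600
Op 3: CLOSE 1-4: Q_total=1.00, C_total=7.00, V=0.14; Q1=0.29, Q4=0.71; dissipated=0.179
Op 4: GROUND 4: Q4=0; energy lost=0.051
Op 5: CLOSE 1-4: Q_total=0.29, C_total=7.00, V=0.04; Q1=0.08, Q4=0.20; dissipated=0.015
Total dissipated: 30.344 μJ

Answer: 30.34 μJ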